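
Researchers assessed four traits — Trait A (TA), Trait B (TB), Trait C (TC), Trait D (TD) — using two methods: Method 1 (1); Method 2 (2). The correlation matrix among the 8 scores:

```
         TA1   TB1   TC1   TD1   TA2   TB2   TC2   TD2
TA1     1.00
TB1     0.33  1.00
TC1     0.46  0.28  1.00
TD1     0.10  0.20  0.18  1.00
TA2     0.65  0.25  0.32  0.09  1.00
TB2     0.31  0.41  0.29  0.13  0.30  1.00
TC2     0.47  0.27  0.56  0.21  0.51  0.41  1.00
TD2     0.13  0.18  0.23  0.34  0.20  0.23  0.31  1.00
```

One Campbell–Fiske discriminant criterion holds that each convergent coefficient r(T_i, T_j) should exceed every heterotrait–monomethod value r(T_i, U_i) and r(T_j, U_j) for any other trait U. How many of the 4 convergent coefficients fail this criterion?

Each convergent coefficient versus the relevant comparison correlations:
TA (methods 1·2): 0.65 vs {0.33, 0.30, 0.46, 0.51, 0.10, 0.20} → pass.
TB (methods 1·2): 0.41 vs {0.33, 0.30, 0.28, 0.41, 0.20, 0.23} → fail.
TC (methods 1·2): 0.56 vs {0.46, 0.51, 0.28, 0.41, 0.18, 0.31} → pass.
TD (methods 1·2): 0.34 vs {0.10, 0.20, 0.20, 0.23, 0.18, 0.31} → pass.
1 of 4 fail.

1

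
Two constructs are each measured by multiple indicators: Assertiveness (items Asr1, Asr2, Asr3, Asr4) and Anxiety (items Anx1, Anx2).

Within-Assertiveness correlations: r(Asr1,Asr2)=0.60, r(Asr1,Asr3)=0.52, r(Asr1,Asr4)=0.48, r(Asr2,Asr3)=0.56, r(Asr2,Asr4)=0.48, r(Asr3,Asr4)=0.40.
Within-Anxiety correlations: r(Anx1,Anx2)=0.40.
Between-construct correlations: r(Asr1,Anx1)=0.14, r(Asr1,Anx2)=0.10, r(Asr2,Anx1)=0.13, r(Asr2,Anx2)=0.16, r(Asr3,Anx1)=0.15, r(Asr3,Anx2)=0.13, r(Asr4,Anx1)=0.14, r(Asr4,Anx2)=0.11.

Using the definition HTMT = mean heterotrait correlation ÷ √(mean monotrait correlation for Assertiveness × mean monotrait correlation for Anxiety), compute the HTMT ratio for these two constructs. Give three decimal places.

Between-construct mean = 1.06/8 = 0.1325.
Mean within-Asr = 3.04/6 = 0.5067; mean within-Anx = 0.40/1 = 0.4000.
Geometric mean = √(0.5067 × 0.4000) = 0.4502.
HTMT = 0.1325 / 0.4502 = 0.294.

0.294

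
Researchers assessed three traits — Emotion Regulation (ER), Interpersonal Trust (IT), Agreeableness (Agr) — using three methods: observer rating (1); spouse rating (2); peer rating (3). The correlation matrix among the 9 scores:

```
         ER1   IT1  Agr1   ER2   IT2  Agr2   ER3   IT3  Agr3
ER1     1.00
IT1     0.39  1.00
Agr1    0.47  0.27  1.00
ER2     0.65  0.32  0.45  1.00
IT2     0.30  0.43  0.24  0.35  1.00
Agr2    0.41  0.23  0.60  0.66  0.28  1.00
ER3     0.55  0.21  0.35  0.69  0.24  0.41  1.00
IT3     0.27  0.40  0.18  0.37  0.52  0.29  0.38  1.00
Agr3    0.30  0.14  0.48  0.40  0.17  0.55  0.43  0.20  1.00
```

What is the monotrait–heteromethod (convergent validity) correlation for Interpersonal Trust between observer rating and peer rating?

0.40

Same trait (IT), different methods: r(IT1, IT3) = 0.40.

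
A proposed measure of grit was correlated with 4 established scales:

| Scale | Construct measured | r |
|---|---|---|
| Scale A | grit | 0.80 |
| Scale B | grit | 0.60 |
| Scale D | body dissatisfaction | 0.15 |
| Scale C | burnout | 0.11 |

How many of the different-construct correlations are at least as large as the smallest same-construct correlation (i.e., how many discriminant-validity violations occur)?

Convergent (same construct = grit): Scale A, Scale B.
Smallest convergent = 0.60. Discriminant values: 0.15, 0.11; count ≥ 0.60 → 0.

0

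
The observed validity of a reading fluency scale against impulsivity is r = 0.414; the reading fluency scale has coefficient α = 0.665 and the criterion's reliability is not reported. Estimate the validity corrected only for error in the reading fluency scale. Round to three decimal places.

0.508

Single correction: r_c = r_obs / √r_xx = 0.414 / √0.665 = 0.414 / 0.8155 ≈ 0.508.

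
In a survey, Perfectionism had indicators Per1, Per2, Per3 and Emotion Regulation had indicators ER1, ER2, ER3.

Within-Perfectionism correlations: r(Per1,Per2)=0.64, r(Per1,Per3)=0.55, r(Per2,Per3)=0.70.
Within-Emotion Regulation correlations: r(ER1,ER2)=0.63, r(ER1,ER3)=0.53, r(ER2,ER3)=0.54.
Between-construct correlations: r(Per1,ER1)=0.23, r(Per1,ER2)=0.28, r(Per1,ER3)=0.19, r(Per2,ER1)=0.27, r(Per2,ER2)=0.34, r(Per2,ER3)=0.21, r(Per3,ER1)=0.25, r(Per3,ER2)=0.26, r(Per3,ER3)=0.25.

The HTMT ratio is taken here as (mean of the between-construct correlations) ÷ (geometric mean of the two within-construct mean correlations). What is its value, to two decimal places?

Between-construct mean = 2.28/9 = 0.2533.
Mean within-Per = 1.89/3 = 0.6300; mean within-ER = 1.70/3 = 0.5667.
Geometric mean = √(0.6300 × 0.5667) = 0.5975.
HTMT = 0.2533 / 0.5975 = 0.42.

0.42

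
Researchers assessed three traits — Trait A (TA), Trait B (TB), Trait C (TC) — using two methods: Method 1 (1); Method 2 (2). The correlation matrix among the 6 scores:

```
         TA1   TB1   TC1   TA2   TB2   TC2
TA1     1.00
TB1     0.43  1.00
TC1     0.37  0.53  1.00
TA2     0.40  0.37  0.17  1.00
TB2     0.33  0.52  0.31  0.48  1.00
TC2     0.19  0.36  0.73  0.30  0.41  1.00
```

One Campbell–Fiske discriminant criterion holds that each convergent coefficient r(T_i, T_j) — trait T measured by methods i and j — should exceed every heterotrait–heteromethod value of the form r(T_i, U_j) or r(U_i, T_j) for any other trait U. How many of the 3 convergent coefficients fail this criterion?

0

Each convergent coefficient versus the relevant comparison correlations:
TA (methods 1·2): 0.40 vs {0.33, 0.37, 0.19, 0.17} → pass.
TB (methods 1·2): 0.52 vs {0.37, 0.33, 0.36, 0.31} → pass.
TC (methods 1·2): 0.73 vs {0.17, 0.19, 0.31, 0.36} → pass.
0 of 3 fail.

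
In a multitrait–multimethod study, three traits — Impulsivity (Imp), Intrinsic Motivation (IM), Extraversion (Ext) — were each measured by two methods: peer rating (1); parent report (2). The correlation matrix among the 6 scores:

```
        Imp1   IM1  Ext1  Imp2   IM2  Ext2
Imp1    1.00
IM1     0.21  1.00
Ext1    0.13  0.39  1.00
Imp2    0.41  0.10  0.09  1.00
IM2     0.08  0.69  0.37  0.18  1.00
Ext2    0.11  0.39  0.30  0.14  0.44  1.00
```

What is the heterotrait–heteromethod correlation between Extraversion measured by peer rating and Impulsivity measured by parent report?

0.09

Different traits and methods: r(Ext1, Imp2) = 0.09.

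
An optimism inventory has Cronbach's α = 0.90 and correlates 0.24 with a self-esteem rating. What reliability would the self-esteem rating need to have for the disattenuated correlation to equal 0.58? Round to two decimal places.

0.19

r_true = r_obs / √(r_xx · r_yy) ⇒ 0.58 = 0.24 / √(0.90 · r_yy).
√(0.90 · r_yy) = 0.24 / 0.58 = 0.4138; 0.90 · r_yy = 0.1712; r_yy = 0.1712 / 0.90 ≈ 0.19.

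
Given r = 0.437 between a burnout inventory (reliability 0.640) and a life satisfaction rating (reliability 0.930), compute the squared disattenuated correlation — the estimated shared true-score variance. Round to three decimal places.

0.321

Disattenuated r = 0.437 / √(0.640 × 0.930) = 0.437 / 0.7715 = 0.5664.
Shared true-score variance = 0.5664² = 0.3208 ≈ 0.321.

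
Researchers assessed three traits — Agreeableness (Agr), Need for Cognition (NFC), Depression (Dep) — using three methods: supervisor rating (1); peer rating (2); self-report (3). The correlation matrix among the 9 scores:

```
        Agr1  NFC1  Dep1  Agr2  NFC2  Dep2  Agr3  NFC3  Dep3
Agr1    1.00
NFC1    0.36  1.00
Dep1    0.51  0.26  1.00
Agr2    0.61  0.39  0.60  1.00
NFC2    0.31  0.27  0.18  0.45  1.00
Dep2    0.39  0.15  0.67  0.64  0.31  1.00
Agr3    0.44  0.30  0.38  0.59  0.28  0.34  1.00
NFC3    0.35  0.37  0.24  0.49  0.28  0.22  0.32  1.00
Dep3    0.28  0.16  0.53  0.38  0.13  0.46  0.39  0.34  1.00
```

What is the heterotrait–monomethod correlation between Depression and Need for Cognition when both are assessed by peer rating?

0.31

Different traits, same method: r(Dep2, NFC2) = 0.31.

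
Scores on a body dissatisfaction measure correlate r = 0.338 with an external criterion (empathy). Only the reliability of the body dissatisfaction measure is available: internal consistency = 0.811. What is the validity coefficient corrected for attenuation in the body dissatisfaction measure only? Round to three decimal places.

Single correction: r_c = r_obs / √r_xx = 0.338 / √0.811 = 0.338 / 0.9006 ≈ 0.375.

0.375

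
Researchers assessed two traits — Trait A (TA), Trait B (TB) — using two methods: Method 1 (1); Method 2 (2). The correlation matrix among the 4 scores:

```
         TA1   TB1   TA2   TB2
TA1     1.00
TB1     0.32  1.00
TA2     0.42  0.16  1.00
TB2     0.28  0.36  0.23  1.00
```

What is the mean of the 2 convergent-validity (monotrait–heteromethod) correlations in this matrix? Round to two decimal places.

Convergent values: 0.42, 0.36; mean = 0.78/2 = 0.39.

0.39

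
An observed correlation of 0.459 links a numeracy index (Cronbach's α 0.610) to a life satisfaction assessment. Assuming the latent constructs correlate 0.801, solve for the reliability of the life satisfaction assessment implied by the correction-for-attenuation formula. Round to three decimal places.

r_true = r_obs / √(r_xx · r_yy) ⇒ 0.801 = 0.459 / √(0.610 · r_yy).
√(0.610 · r_yy) = 0.459 / 0.801 = 0.5730; 0.610 · r_yy = 0.3283; r_yy = 0.3283 / 0.610 ≈ 0.538.

0.538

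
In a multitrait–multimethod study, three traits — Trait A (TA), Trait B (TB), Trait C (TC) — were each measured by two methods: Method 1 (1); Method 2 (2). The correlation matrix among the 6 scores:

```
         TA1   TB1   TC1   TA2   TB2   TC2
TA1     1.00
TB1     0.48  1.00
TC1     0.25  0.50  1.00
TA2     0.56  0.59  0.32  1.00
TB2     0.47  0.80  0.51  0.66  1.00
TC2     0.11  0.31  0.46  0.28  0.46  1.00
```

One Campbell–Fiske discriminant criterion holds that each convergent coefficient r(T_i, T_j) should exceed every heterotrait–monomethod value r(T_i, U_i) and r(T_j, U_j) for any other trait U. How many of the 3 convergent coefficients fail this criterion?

2

Convergent coefficients and their comparison sets:
TA (methods 1·2): 0.56 vs {0.48, 0.66, 0.25, 0.28} → fail.
TB (methods 1·2): 0.80 vs {0.48, 0.66, 0.50, 0.46} → pass.
TC (methods 1·2): 0.46 vs {0.25, 0.28, 0.50, 0.46} → fail.
2 of 3 fail.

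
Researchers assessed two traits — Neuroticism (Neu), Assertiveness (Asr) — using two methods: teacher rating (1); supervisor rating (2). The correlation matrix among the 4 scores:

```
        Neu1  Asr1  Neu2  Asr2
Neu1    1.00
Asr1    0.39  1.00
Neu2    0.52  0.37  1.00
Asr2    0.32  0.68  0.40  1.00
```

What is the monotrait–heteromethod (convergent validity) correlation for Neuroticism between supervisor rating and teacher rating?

Same trait (Neu), different methods: r(Neu2, Neu1) = 0.52.

0.52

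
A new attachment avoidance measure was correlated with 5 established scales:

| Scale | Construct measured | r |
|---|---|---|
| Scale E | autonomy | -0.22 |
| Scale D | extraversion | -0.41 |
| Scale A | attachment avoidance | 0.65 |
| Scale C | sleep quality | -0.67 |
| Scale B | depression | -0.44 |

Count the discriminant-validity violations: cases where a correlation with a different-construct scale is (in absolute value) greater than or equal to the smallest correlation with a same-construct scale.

1

Convergent (same construct = attachment avoidance): Scale A.
Smallest convergent = 0.65. Discriminant |r|: 0.22, 0.41, 0.67, 0.44; count ≥ 0.65 → 1.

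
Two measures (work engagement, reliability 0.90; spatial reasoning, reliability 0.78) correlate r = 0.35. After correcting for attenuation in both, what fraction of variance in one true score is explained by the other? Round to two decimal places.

Disattenuated r = 0.35 / √(0.90 × 0.78) = 0.35 / 0.8379 = 0.4177.
Shared true-score variance = 0.4177² = 0.1745 ≈ 0.17.

0.17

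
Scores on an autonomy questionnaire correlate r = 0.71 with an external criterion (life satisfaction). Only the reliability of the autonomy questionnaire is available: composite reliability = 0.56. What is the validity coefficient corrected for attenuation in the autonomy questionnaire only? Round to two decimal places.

0.95

Single correction: r_c = r_obs / √r_xx = 0.71 / √0.56 = 0.71 / 0.7483 ≈ 0.95.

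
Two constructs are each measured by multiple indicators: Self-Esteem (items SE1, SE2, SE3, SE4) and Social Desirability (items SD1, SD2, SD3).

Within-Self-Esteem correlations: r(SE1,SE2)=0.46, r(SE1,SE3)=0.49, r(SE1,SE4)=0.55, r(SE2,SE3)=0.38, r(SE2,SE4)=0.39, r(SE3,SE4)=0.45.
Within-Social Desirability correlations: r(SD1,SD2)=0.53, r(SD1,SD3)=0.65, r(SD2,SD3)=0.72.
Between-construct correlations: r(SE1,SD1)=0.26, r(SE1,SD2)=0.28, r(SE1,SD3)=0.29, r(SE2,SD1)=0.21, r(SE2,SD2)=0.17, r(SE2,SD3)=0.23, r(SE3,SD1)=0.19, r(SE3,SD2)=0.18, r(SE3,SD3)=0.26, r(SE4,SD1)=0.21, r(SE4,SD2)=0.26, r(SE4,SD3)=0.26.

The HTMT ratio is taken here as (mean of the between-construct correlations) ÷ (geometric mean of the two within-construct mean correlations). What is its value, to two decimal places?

Mean between = 2.80/12 = 0.2333.
Mean within-SE = 2.72/6 = 0.4533; mean within-SD = 1.90/3 = 0.6333.
Geometric mean = √(0.4533 × 0.6333) = 0.5358.
HTMT = 0.2333 / 0.5358 = 0.44.

0.44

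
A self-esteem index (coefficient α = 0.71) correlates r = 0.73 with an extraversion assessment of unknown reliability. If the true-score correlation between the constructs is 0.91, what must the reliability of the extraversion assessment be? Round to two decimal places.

r_true = r_obs / √(r_xx · r_yy) ⇒ 0.91 = 0.73 / √(0.71 · r_yy).
√(0.71 · r_yy) = 0.73 / 0.91 = 0.8022; 0.71 · r_yy = 0.6435; r_yy = 0.6435 / 0.71 ≈ 0.91.

0.91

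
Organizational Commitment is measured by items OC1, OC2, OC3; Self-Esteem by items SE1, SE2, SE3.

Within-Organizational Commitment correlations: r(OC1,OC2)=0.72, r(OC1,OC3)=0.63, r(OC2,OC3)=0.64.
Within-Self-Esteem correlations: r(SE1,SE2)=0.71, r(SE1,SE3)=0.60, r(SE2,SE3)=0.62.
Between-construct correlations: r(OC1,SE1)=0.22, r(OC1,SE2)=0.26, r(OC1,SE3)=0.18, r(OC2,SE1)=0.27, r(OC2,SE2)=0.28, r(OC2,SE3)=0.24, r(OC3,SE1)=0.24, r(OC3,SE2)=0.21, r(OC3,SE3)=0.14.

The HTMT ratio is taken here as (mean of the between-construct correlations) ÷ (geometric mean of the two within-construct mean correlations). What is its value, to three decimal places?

Mean between = 2.04/9 = 0.2267.
Mean within-OC = 1.99/3 = 0.6633; mean within-SE = 1.93/3 = 0.6433.
Geometric mean = √(0.6633 × 0.6433) = 0.6532.
HTMT = 0.2267 / 0.6532 = 0.347.

0.347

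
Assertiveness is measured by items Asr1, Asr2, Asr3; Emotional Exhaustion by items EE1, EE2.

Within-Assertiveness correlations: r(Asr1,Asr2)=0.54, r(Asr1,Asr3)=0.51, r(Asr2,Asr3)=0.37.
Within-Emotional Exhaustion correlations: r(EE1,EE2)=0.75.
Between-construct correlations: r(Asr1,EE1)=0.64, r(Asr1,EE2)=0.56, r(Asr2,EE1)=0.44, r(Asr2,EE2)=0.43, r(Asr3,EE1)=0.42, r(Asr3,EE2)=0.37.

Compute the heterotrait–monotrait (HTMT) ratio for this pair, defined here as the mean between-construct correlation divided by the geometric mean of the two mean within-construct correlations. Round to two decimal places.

0.80

Mean heterotrait r = 2.86/6 = 0.4767.
Mean within-Asr = 1.42/3 = 0.4733; mean within-EE = 0.75/1 = 0.7500.
Geometric mean = √(0.4733 × 0.7500) = 0.5958.
HTMT = 0.4767 / 0.5958 = 0.80.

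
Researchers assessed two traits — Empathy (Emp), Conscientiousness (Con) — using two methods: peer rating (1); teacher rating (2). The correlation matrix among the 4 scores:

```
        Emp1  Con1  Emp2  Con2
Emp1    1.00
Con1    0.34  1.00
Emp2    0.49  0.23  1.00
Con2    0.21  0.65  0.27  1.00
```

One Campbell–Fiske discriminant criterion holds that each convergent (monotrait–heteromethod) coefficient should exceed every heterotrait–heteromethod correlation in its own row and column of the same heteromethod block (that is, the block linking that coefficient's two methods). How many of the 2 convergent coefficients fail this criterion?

0

Convergent coefficients and their comparison sets:
Emp (methods 1·2): 0.49 vs {0.21, 0.23} → pass.
Con (methods 1·2): 0.65 vs {0.23, 0.21} → pass.
0 of 2 fail.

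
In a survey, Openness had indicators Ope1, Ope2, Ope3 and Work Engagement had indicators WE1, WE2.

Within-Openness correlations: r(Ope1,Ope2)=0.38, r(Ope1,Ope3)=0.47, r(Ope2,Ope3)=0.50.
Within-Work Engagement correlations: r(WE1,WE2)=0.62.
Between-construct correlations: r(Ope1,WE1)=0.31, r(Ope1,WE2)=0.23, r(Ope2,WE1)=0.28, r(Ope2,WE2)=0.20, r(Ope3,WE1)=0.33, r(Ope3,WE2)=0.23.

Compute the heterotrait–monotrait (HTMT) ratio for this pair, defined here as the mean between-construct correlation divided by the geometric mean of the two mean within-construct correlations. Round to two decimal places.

0.50

Between-construct mean = 1.58/6 = 0.2633.
Mean within-Ope = 1.35/3 = 0.4500; mean within-WE = 0.62/1 = 0.6200.
Geometric mean = √(0.4500 × 0.6200) = 0.5282.
HTMT = 0.2633 / 0.5282 = 0.50.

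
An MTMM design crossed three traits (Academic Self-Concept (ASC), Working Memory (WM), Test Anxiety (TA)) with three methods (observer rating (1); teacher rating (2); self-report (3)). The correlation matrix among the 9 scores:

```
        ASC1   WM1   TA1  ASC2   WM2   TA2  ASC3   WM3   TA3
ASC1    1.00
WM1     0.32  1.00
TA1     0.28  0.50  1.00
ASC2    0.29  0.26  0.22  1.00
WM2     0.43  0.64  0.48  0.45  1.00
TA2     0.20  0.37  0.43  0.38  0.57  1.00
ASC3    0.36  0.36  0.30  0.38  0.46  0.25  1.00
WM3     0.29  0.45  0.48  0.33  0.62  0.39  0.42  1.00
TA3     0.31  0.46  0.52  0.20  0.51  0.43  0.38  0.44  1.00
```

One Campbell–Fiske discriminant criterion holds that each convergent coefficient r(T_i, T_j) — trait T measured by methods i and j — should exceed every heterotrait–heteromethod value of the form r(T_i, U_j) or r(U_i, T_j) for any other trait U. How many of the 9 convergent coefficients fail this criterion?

Checking each validity diagonal entry against its comparison values:
ASC (methods 1·2): 0.29 vs {0.43, 0.26, 0.20, 0.22} → fail.
ASC (methods 1·3): 0.36 vs {0.29, 0.36, 0.31, 0.30} → fail.
ASC (methods 2·3): 0.38 vs {0.33, 0.46, 0.20, 0.25} → fail.
WM (methods 1·2): 0.64 vs {0.26, 0.43, 0.37, 0.48} → pass.
WM (methods 1·3): 0.45 vs {0.36, 0.29, 0.46, 0.48} → fail.
WM (methods 2·3): 0.62 vs {0.46, 0.33, 0.51, 0.39} → pass.
TA (methods 1·2): 0.43 vs {0.22, 0.20, 0.48, 0.37} → fail.
TA (methods 1·3): 0.52 vs {0.30, 0.31, 0.48, 0.46} → pass.
TA (methods 2·3): 0.43 vs {0.25, 0.20, 0.39, 0.51} → fail.
6 of 9 fail.

6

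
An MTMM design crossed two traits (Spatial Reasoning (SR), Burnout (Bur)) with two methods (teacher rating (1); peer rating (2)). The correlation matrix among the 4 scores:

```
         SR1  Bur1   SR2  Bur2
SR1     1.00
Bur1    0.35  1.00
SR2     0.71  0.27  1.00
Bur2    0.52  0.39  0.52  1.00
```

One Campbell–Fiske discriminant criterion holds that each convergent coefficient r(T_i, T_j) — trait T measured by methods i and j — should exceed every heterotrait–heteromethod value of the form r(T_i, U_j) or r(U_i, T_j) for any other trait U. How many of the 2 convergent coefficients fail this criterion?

1

Convergent coefficients and their comparison sets:
SR (methods 1·2): 0.71 vs {0.52, 0.27} → pass.
Bur (methods 1·2): 0.39 vs {0.27, 0.52} → fail.
1 of 2 fail.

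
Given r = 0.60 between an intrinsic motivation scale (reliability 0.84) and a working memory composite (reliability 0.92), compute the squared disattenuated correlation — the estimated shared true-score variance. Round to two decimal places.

0.47

Disattenuated r = 0.60 / √(0.84 × 0.92) = 0.60 / 0.8791 = 0.6825.
Shared true-score variance = 0.6825² = 0.4658 ≈ 0.47.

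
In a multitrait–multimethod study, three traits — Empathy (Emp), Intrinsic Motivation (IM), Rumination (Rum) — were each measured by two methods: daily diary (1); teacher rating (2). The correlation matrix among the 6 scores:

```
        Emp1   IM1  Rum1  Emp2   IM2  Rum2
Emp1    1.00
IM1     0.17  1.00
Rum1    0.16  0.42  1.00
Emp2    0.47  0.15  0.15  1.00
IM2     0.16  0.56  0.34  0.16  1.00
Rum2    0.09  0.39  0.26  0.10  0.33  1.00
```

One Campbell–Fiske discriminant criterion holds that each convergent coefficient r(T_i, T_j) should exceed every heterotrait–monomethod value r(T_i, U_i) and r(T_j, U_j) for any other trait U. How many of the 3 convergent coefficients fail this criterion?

1

Checking each validity diagonal entry against its comparison values:
Emp (methods 1·2): 0.47 vs {0.17, 0.16, 0.16, 0.10} → pass.
IM (methods 1·2): 0.56 vs {0.17, 0.16, 0.42, 0.33} → pass.
Rum (methods 1·2): 0.26 vs {0.16, 0.10, 0.42, 0.33} → fail.
1 of 3 fail.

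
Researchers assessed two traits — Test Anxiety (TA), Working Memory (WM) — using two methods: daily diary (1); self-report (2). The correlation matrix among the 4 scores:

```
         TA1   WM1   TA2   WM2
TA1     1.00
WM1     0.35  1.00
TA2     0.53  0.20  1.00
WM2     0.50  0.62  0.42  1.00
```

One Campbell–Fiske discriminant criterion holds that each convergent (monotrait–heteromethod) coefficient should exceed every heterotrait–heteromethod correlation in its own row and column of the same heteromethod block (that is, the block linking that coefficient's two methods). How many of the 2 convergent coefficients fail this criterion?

0

Each convergent coefficient versus the relevant comparison correlations:
TA (methods 1·2): 0.53 vs {0.50, 0.20} → pass.
WM (methods 1·2): 0.62 vs {0.20, 0.50} → pass.
0 of 2 fail.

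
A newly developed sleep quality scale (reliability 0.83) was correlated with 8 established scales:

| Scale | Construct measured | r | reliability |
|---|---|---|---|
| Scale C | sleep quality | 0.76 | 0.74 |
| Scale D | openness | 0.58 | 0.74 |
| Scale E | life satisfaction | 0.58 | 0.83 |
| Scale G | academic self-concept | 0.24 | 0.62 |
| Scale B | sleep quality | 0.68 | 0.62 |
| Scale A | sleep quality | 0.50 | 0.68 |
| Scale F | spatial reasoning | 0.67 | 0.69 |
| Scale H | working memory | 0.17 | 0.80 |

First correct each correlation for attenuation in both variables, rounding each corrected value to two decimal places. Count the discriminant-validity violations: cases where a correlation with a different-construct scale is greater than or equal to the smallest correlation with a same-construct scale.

Disattenuated r (r / √(r_scale · r_new)):
  Scale C (conv): 0.76 / √(0.74·0.83) = 0.97
  Scale D (disc): 0.58 / √(0.74·0.83) = 0.74
  Scale E (disc): 0.58 / √(0.83·0.83) = 0.70
  Scale G (disc): 0.24 / √(0.62·0.83) = 0.33
  Scale B (conv): 0.68 / √(0.62·0.83) = 0.95
  Scale A (conv): 0.50 / √(0.68·0.83) = 0.67
  Scale F (disc): 0.67 / √(0.69·0.83) = 0.89
  Scale H (disc): 0.17 / √(0.80·0.83) = 0.21
Smallest convergent = 0.67. Discriminant values: 0.74, 0.70, 0.33, 0.89, 0.21; count ≥ 0.67 → 3.

3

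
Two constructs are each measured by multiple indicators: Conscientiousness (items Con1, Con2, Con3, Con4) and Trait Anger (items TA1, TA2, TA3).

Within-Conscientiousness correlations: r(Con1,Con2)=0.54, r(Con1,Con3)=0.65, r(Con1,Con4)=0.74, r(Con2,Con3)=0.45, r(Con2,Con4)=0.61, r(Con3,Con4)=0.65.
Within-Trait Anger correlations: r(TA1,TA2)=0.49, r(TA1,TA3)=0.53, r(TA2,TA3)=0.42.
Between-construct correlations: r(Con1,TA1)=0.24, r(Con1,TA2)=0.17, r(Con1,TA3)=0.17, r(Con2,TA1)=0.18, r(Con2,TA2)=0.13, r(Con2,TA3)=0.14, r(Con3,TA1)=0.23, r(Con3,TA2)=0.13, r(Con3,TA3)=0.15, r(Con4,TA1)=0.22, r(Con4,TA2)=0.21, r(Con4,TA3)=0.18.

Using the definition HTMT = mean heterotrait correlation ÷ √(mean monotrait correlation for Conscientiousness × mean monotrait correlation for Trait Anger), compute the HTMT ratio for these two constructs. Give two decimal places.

Mean heterotrait r = 2.15/12 = 0.1792.
Mean within-Con = 3.64/6 = 0.6067; mean within-TA = 1.44/3 = 0.4800.
Geometric mean = √(0.6067 × 0.4800) = 0.5396.
HTMT = 0.1792 / 0.5396 = 0.33.

0.33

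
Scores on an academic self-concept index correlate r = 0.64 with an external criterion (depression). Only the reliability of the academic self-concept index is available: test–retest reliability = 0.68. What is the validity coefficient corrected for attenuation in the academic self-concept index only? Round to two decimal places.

Single correction: r_c = r_obs / √r_xx = 0.64 / √0.68 = 0.64 / 0.8246 ≈ 0.78.

0.78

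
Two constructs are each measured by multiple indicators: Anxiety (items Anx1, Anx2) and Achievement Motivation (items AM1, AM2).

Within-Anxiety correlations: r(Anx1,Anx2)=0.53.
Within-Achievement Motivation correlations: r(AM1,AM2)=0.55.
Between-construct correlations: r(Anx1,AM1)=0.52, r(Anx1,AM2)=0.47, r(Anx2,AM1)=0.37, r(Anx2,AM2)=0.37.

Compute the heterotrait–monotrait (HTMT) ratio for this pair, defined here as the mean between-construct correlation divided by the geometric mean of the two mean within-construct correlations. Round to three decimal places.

Mean heterotrait r = 1.73/4 = 0.4325.
Mean within-Anx = 0.53/1 = 0.5300; mean within-AM = 0.55/1 = 0.5500.
Geometric mean = √(0.5300 × 0.5500) = 0.5399.
HTMT = 0.4325 / 0.5399 = 0.801.

0.801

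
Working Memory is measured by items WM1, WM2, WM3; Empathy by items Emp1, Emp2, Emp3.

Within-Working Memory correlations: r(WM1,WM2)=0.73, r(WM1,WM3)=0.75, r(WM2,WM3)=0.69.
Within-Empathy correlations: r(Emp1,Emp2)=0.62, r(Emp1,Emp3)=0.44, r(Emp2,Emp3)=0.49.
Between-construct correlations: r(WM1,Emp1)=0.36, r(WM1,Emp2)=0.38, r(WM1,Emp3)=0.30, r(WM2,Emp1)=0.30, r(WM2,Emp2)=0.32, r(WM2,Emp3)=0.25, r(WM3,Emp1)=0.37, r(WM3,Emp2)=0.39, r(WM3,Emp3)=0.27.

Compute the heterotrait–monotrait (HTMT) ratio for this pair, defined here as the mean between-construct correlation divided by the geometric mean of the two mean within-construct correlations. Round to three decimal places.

Mean heterotrait r = 2.94/9 = 0.3267.
Mean within-WM = 2.17/3 = 0.7233; mean within-Emp = 1.55/3 = 0.5167.
Geometric mean = √(0.7233 × 0.5167) = 0.6113.
HTMT = 0.3267 / 0.6113 = 0.534.

0.534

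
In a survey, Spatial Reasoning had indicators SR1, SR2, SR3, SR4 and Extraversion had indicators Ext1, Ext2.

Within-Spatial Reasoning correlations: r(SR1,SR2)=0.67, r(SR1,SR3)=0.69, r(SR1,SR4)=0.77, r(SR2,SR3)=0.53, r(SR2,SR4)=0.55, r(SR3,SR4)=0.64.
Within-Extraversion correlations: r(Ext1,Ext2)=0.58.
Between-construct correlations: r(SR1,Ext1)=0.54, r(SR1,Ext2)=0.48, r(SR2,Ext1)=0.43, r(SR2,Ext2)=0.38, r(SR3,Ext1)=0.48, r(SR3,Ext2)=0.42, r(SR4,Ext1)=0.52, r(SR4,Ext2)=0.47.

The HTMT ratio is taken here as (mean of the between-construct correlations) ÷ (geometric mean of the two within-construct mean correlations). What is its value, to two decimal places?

0.76

Between-construct mean = 3.72/8 = 0.4650.
Mean within-SR = 3.85/6 = 0.6417; mean within-Ext = 0.58/1 = 0.5800.
Geometric mean = √(0.6417 × 0.5800) = 0.6101.
HTMT = 0.4650 / 0.6101 = 0.76.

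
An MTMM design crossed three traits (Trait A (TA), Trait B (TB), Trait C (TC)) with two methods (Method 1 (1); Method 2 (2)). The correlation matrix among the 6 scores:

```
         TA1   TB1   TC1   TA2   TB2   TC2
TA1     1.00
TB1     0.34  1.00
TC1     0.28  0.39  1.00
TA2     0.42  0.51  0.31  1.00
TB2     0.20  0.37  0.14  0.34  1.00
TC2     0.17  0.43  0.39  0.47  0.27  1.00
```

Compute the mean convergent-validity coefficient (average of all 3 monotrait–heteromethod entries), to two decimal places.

0.39

Convergent values: 0.42, 0.37, 0.39; mean = 1.18/3 = 0.39.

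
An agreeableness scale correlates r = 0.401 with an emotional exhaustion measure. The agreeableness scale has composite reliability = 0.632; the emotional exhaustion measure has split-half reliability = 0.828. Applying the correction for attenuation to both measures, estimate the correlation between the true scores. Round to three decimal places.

0.554

r_true = r_obs / √(r_xx · r_yy) = 0.401 / √(0.632 × 0.828) = 0.401 / √0.523296 = 0.401 / 0.7234 ≈ 0.554.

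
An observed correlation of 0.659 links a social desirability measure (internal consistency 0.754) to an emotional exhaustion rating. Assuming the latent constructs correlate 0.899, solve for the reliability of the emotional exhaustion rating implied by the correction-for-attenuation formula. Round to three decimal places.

r_true = r_obs / √(r_xx · r_yy) ⇒ 0.899 = 0.659 / √(0.754 · r_yy).
√(0.754 · r_yy) = 0.659 / 0.899 = 0.7330; 0.754 · r_yy = 0.5373; r_yy = 0.5373 / 0.754 ≈ 0.713.

0.713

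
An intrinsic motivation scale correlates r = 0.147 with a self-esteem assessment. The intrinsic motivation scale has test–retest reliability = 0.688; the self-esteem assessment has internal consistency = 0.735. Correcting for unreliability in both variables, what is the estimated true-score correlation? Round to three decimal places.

r_true = r_obs / √(r_xx · r_yy) = 0.147 / √(0.688 × 0.735) = 0.147 / √0.505680 = 0.147 / 0.7111 ≈ 0.207.

0.207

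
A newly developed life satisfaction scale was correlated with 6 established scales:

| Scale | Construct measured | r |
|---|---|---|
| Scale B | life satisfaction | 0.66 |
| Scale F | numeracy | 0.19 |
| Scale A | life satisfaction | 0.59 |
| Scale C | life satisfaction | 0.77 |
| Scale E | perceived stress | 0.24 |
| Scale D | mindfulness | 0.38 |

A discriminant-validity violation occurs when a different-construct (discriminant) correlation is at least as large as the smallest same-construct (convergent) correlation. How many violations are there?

Convergent (same construct = life satisfaction): Scale B, Scale A, Scale C.
Smallest convergent = 0.59. Discriminant values: 0.19, 0.24, 0.38; count ≥ 0.59 → 0.

0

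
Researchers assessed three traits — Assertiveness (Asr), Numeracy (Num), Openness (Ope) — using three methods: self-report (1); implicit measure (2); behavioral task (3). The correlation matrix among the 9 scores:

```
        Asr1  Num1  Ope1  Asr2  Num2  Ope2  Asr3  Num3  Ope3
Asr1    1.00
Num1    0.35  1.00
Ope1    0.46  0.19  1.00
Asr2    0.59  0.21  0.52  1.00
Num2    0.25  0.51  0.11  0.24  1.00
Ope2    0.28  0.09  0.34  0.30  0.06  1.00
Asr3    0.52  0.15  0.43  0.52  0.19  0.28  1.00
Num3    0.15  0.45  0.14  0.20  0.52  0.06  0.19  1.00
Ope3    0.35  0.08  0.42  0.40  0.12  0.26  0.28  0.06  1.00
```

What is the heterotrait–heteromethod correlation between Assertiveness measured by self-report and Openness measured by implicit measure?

0.28

Different traits and methods: r(Asr1, Ope2) = 0.28.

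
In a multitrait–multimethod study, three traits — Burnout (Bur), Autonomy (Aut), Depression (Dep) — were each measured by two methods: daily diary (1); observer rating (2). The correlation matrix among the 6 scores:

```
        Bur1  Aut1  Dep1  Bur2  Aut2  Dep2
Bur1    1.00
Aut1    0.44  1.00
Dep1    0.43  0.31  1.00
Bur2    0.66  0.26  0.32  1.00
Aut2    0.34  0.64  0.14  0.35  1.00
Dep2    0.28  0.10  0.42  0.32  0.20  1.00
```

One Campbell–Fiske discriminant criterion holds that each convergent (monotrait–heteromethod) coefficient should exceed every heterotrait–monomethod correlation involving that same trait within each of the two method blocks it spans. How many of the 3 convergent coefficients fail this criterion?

Each convergent coefficient versus the relevant comparison correlations:
Bur (methods 1·2): 0.66 vs {0.44, 0.35, 0.43, 0.32} → pass.
Aut (methods 1·2): 0.64 vs {0.44, 0.35, 0.31, 0.20} → pass.
Dep (methods 1·2): 0.42 vs {0.43, 0.32, 0.31, 0.20} → fail.
1 of 3 fail.

1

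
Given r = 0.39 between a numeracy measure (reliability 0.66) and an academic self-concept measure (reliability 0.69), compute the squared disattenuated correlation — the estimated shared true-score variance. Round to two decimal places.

Disattenuated r = 0.39 / √(0.66 × 0.69) = 0.39 / 0.6748 = 0.5779.
Shared true-score variance = 0.5779² = 0.3340 ≈ 0.33.

0.33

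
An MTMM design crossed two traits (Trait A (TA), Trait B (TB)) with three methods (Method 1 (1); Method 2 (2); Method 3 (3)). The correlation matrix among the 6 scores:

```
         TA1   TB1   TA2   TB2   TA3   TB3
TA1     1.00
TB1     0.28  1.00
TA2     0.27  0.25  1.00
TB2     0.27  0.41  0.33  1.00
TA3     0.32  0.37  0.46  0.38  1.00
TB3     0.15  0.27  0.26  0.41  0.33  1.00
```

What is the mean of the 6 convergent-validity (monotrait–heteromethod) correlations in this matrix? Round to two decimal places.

Convergent values: 0.27, 0.32, 0.46, 0.41, 0.27, 0.41; mean = 2.14/6 = 0.36.

0.36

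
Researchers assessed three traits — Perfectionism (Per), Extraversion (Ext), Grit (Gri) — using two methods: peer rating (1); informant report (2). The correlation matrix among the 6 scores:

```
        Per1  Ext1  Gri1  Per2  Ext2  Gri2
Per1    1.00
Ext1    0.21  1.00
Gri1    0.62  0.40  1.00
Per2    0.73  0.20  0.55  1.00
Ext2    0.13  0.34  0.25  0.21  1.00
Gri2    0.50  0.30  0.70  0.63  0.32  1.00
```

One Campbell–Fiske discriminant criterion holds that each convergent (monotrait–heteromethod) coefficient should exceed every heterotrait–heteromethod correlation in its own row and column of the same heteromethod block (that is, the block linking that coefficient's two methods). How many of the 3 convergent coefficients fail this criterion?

0

Each convergent coefficient versus the relevant comparison correlations:
Per (methods 1·2): 0.73 vs {0.13, 0.20, 0.50, 0.55} → pass.
Ext (methods 1·2): 0.34 vs {0.20, 0.13, 0.30, 0.25} → pass.
Gri (methods 1·2): 0.70 vs {0.55, 0.50, 0.25, 0.30} → pass.
0 of 3 fail.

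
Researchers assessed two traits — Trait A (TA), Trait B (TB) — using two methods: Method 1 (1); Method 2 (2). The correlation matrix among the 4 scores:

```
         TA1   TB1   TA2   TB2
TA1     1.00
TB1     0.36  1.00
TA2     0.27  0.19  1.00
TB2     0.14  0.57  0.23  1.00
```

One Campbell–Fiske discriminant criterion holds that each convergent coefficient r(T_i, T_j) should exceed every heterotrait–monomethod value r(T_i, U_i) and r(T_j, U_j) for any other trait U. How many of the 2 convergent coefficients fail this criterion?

Each convergent coefficient versus the relevant comparison correlations:
TA (methods 1·2): 0.27 vs {0.36, 0.23} → fail.
TB (methods 1·2): 0.57 vs {0.36, 0.23} → pass.
1 of 2 fail.

1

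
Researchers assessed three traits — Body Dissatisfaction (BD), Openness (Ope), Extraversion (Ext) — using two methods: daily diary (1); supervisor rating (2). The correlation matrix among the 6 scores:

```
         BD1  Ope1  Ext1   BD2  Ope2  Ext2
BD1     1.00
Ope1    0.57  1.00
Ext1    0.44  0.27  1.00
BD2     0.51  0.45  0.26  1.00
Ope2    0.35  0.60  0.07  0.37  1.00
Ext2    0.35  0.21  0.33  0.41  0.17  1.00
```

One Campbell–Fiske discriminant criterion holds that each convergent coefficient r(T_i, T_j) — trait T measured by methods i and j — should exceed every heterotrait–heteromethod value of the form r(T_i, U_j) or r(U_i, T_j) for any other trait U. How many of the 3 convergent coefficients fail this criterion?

1

Convergent coefficients and their comparison sets:
BD (methods 1·2): 0.51 vs {0.35, 0.45, 0.35, 0.26} → pass.
Ope (methods 1·2): 0.60 vs {0.45, 0.35, 0.21, 0.07} → pass.
Ext (methods 1·2): 0.33 vs {0.26, 0.35, 0.07, 0.21} → fail.
1 of 3 fail.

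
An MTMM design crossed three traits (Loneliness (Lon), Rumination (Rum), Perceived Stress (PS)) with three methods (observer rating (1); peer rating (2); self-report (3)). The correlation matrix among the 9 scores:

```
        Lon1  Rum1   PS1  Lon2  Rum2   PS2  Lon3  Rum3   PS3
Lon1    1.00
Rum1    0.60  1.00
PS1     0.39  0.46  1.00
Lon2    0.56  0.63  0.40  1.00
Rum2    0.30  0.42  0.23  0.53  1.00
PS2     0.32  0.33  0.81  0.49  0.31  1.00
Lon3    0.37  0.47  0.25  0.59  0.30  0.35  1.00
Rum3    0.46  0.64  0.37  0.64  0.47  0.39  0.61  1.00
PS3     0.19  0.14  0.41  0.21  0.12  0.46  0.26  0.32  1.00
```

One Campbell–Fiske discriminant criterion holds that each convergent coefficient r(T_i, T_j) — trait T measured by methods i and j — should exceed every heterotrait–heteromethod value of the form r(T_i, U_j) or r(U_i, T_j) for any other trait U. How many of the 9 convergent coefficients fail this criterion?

Convergent coefficients and their comparison sets:
Lon (methods 1·2): 0.56 vs {0.30, 0.63, 0.32, 0.40} → fail.
Lon (methods 1·3): 0.37 vs {0.46, 0.47, 0.19, 0.25} → fail.
Lon (methods 2·3): 0.59 vs {0.64, 0.30, 0.21, 0.35} → fail.
Rum (methods 1·2): 0.42 vs {0.63, 0.30, 0.33, 0.23} → fail.
Rum (methods 1·3): 0.64 vs {0.47, 0.46, 0.14, 0.37} → pass.
Rum (methods 2·3): 0.47 vs {0.30, 0.64, 0.12, 0.39} → fail.
PS (methods 1·2): 0.81 vs {0.40, 0.32, 0.23, 0.33} → pass.
PS (methods 1·3): 0.41 vs {0.25, 0.19, 0.37, 0.14} → pass.
PS (methods 2·3): 0.46 vs {0.35, 0.21, 0.39, 0.12} → pass.
5 of 9 fail.

5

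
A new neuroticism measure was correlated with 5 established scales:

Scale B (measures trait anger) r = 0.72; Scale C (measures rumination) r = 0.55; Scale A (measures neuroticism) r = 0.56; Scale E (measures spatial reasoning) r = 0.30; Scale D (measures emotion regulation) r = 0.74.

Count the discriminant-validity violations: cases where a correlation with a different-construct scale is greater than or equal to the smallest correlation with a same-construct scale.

Convergent (same construct = neuroticism): Scale A.
Smallest convergent = 0.56. Discriminant values: 0.72, 0.55, 0.30, 0.74; count ≥ 0.56 → 2.

2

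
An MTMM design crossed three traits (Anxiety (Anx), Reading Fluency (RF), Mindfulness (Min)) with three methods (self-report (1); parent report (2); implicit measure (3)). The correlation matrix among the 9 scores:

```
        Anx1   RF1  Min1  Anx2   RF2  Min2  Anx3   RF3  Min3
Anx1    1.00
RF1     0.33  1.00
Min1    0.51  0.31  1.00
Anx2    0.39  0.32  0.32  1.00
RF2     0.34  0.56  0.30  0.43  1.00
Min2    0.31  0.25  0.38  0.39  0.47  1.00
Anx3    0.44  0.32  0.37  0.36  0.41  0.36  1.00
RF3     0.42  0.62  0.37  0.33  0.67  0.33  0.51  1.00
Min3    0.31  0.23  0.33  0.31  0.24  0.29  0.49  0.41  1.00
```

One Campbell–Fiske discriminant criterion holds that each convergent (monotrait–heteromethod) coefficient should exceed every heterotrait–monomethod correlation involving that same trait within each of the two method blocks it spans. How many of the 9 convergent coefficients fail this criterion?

6

Checking each validity diagonal entry against its comparison values:
Anx (methods 1·2): 0.39 vs {0.33, 0.43, 0.51, 0.39} → fail.
Anx (methods 1·3): 0.44 vs {0.33, 0.51, 0.51, 0.49} → fail.
Anx (methods 2·3): 0.36 vs {0.43, 0.51, 0.39, 0.49} → fail.
RF (methods 1·2): 0.56 vs {0.33, 0.43, 0.31, 0.47} → pass.
RF (methods 1·3): 0.62 vs {0.33, 0.51, 0.31, 0.41} → pass.
RF (methods 2·3): 0.67 vs {0.43, 0.51, 0.47, 0.41} → pass.
Min (methods 1·2): 0.38 vs {0.51, 0.39, 0.31, 0.47} → fail.
Min (methods 1·3): 0.33 vs {0.51, 0.49, 0.31, 0.41} → fail.
Min (methods 2·3): 0.29 vs {0.39, 0.49, 0.47, 0.41} → fail.
6 of 9 fail.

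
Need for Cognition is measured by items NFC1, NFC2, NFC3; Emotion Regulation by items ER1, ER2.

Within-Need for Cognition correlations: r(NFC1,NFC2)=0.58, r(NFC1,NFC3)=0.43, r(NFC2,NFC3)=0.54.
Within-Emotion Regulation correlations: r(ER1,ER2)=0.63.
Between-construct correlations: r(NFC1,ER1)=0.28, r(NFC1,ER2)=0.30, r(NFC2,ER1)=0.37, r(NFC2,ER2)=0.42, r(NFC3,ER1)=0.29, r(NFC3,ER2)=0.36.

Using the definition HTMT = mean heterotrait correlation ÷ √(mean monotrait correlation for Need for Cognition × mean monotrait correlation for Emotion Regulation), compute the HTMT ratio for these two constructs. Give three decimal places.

Between-construct mean = 2.02/6 = 0.3367.
Mean within-NFC = 1.55/3 = 0.5167; mean within-ER = 0.63/1 = 0.6300.
Geometric mean = √(0.5167 × 0.6300) = 0.5705.
HTMT = 0.3367 / 0.5705 = 0.590.

0.590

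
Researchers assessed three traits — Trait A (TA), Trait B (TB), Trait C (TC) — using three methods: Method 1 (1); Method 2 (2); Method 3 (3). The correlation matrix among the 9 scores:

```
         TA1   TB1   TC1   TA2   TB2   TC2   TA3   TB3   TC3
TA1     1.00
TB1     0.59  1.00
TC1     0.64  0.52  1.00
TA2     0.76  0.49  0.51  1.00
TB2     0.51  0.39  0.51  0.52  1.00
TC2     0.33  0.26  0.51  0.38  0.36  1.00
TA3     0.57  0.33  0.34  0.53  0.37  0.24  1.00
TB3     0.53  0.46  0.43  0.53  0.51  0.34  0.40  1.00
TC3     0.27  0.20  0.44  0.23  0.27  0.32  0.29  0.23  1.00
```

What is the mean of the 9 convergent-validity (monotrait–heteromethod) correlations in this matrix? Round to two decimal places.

0.50

Convergent values: 0.76, 0.57, 0.53, 0.39, 0.46, 0.51, 0.51, 0.44, 0.32; mean = 4.49/9 = 0.50.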